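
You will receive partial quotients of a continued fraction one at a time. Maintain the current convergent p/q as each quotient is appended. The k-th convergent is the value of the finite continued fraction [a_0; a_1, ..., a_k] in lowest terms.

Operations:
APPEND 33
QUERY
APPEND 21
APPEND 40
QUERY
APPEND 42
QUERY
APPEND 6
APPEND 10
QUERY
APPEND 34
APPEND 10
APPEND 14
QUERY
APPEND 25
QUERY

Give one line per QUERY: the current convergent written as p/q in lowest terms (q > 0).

33/1
27793/841
1168000/35343
71525930/2164333
344888718253/10436131823
8646678656385/261643462118

APPEND 33: p_0 = 33·1 + 0 = 33, q_0 = 33·0 + 1 = 1 → 33/1
APPEND 21: p_1 = 21·33 + 1 = 694, q_1 = 21·1 + 0 = 21 → 694/21
APPEND 40: p_2 = 40·694 + 33 = 27793, q_2 = 40·21 + 1 = 841 → 27793/841
APPEND 42: p_3 = 42·27793 + 694 = 1168000, q_3 = 42·841 + 21 = 35343 → 1168000/35343
APPEND 6: p_4 = 6·1168000 + 27793 = 7035793, q_4 = 6·35343 + 841 = 212899 → 7035793/212899
APPEND 10: p_5 = 10·7035793 + 1168000 = 71525930, q_5 = 10·212899 + 35343 = 2164333 → 71525930/2164333
APPEND 34: p_6 = 34·71525930 + 7035793 = 2438917413, q_6 = 34·2164333 + 212899 = 73800221 → 2438917413/73800221
APPEND 10: p_7 = 10·2438917413 + 71525930 = 24460700060, q_7 = 10·73800221 + 2164333 = 740166543 → 24460700060/740166543
APPEND 14: p_8 = 14·24460700060 + 2438917413 = 344888718253, q_8 = 14·740166543 + 73800221 = 10436131823 → 344888718253/10436131823
APPEND 25: p_9 = 25·344888718253 + 24460700060 = 8646678656385, q_9 = 25·10436131823 + 740166543 = 261643462118 → 8646678656385/261643462118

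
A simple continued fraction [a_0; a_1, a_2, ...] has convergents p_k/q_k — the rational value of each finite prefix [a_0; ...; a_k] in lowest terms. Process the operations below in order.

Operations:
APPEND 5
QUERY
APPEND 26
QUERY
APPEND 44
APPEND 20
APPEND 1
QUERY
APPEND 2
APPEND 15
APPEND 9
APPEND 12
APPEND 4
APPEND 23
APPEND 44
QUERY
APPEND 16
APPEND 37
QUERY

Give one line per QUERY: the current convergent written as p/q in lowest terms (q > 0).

APPEND 5: p_0 = 5·1 + 0 = 5, q_0 = 5·0 + 1 = 1 → 5/1
APPEND 26: p_1 = 26·5 + 1 = 131, q_1 = 26·1 + 0 = 26 → 131/26
APPEND 44: p_2 = 44·131 + 5 = 5769, q_2 = 44·26 + 1 = 1145 → 5769/1145
APPEND 20: p_3 = 20·5769 + 131 = 115511, q_3 = 20·1145 + 26 = 22926 → 115511/22926
APPEND 1: p_4 = 1·115511 + 5769 = 121280, q_4 = 1·22926 + 1145 = 24071 → 121280/24071
APPEND 2: p_5 = 2·121280 + 115511 = 358071, q_5 = 2·24071 + 22926 = 71068 → 358071/71068
APPEND 15: p_6 = 15·358071 + 121280 = 5492345, q_6 = 15·71068 + 24071 = 1090091 → 5492345/1090091
APPEND 9: p_7 = 9·5492345 + 358071 = 49789176, q_7 = 9·1090091 + 71068 = 9881887 → 49789176/9881887
APPEND 12: p_8 = 12·49789176 + 5492345 = 602962457, q_8 = 12·9881887 + 1090091 = 119672735 → 602962457/119672735
APPEND 4: p_9 = 4·602962457 + 49789176 = 2461639004, q_9 = 4·119672735 + 9881887 = 488572827 → 2461639004/488572827
APPEND 23: p_10 = 23·2461639004 + 602962457 = 57220659549, q_10 = 23·488572827 + 119672735 = 11356847756 → 57220659549/11356847756
APPEND 44: p_11 = 44·57220659549 + 2461639004 = 2520170659160, q_11 = 44·11356847756 + 488572827 = 500189874091 → 2520170659160/500189874091
APPEND 16: p_12 = 16·2520170659160 + 57220659549 = 40379951206109, q_12 = 16·500189874091 + 11356847756 = 8014394833212 → 40379951206109/8014394833212
APPEND 37: p_13 = 37·40379951206109 + 2520170659160 = 1496578365285193, q_13 = 37·8014394833212 + 500189874091 = 297032798702935 → 1496578365285193/297032798702935

5/1
131/26
121280/24071
2520170659160/500189874091
1496578365285193/297032798702935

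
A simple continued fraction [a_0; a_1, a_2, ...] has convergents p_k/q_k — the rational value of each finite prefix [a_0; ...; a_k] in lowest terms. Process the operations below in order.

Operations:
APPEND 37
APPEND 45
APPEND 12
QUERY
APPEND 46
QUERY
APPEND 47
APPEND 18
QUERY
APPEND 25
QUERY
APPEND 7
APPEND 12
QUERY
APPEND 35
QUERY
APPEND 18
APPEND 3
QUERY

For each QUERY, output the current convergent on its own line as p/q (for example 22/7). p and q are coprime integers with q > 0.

20029/541
923000/24931
782141522/21126295
19596939079/529329673
1675125519979/45246537745
58767353914340/1587355255081
3237229841848637/87440278642690

APPEND 37: p_0 = 37·1 + 0 = 37, q_0 = 37·0 + 1 = 1 → 37/1
APPEND 45: p_1 = 45·37 + 1 = 1666, q_1 = 45·1 + 0 = 45 → 1666/45
APPEND 12: p_2 = 12·1666 + 37 = 20029, q_2 = 12·45 + 1 = 541 → 20029/541
APPEND 46: p_3 = 46·20029 + 1666 = 923000, q_3 = 46·541 + 45 = 24931 → 923000/24931
APPEND 47: p_4 = 47·923000 + 20029 = 43401029, q_4 = 47·24931 + 541 = 1172298 → 43401029/1172298
APPEND 18: p_5 = 18·43401029 + 923000 = 782141522, q_5 = 18·1172298 + 24931 = 21126295 → 782141522/21126295
APPEND 25: p_6 = 25·782141522 + 43401029 = 19596939079, q_6 = 25·21126295 + 1172298 = 529329673 → 19596939079/529329673
APPEND 7: p_7 = 7·19596939079 + 782141522 = 137960715075, q_7 = 7·529329673 + 21126295 = 3726434006 → 137960715075/3726434006
APPEND 12: p_8 = 12·137960715075 + 19596939079 = 1675125519979, q_8 = 12·3726434006 + 529329673 = 45246537745 → 1675125519979/45246537745
APPEND 35: p_9 = 35·1675125519979 + 137960715075 = 58767353914340, q_9 = 35·45246537745 + 3726434006 = 1587355255081 → 58767353914340/1587355255081
APPEND 18: p_10 = 18·58767353914340 + 1675125519979 = 1059487495978099, q_10 = 18·1587355255081 + 45246537745 = 28617641129203 → 1059487495978099/28617641129203
APPEND 3: p_11 = 3·1059487495978099 + 58767353914340 = 3237229841848637, q_11 = 3·28617641129203 + 1587355255081 = 87440278642690 → 3237229841848637/87440278642690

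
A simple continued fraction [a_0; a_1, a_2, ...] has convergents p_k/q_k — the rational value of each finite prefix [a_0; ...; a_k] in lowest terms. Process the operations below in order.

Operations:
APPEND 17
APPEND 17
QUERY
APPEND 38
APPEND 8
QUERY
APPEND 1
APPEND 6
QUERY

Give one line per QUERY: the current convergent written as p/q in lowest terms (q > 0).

APPEND 17: p_0 = 17·1 + 0 = 17, q_0 = 17·0 + 1 = 1 → 17/1
APPEND 17: p_1 = 17·17 + 1 = 290, q_1 = 17·1 + 0 = 17 → 290/17
APPEND 38: p_2 = 38·290 + 17 = 11037, q_2 = 38·17 + 1 = 647 → 11037/647
APPEND 8: p_3 = 8·11037 + 290 = 88586, q_3 = 8·647 + 17 = 5193 → 88586/5193
APPEND 1: p_4 = 1·88586 + 11037 = 99623, q_4 = 1·5193 + 647 = 5840 → 99623/5840
APPEND 6: p_5 = 6·99623 + 88586 = 686324, q_5 = 6·5840 + 5193 = 40233 → 686324/40233

290/17
88586/5193
686324/40233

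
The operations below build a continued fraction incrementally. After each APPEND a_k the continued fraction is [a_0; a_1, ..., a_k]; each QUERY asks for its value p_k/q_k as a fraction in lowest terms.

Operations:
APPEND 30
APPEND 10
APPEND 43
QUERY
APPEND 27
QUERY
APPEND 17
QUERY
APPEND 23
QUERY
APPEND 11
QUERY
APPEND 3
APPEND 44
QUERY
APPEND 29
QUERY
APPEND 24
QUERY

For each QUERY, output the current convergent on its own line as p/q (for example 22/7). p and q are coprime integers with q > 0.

12973/431
350572/11647
5972697/198430
137722603/4575537
1520921330/50529337
208342331422/6921725449
6046628097831/200886201569
145327416679366/4828190563105

APPEND 30: p_0 = 30·1 + 0 = 30, q_0 = 30·0 + 1 = 1 → 30/1
APPEND 10: p_1 = 10·30 + 1 = 301, q_1 = 10·1 + 0 = 10 → 301/10
APPEND 43: p_2 = 43·301 + 30 = 12973, q_2 = 43·10 + 1 = 431 → 12973/431
APPEND 27: p_3 = 27·12973 + 301 = 350572, q_3 = 27·431 + 10 = 11647 → 350572/11647
APPEND 17: p_4 = 17·350572 + 12973 = 5972697, q_4 = 17·11647 + 431 = 198430 → 5972697/198430
APPEND 23: p_5 = 23·5972697 + 350572 = 137722603, q_5 = 23·198430 + 11647 = 4575537 → 137722603/4575537
APPEND 11: p_6 = 11·137722603 + 5972697 = 1520921330, q_6 = 11·4575537 + 198430 = 50529337 → 1520921330/50529337
APPEND 3: p_7 = 3·1520921330 + 137722603 = 4700486593, q_7 = 3·50529337 + 4575537 = 156163548 → 4700486593/156163548
APPEND 44: p_8 = 44·4700486593 + 1520921330 = 208342331422, q_8 = 44·156163548 + 50529337 = 6921725449 → 208342331422/6921725449
APPEND 29: p_9 = 29·208342331422 + 4700486593 = 6046628097831, q_9 = 29·6921725449 + 156163548 = 200886201569 → 6046628097831/200886201569
APPEND 24: p_10 = 24·6046628097831 + 208342331422 = 145327416679366, q_10 = 24·200886201569 + 6921725449 = 4828190563105 → 145327416679366/4828190563105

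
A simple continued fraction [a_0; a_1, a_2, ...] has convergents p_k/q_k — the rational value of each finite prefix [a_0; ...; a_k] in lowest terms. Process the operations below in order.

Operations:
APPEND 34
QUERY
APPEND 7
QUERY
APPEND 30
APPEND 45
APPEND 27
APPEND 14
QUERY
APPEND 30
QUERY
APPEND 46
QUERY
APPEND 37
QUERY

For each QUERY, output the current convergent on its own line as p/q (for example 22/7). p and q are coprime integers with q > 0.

34/1
239/7
123055657/3604212
3700436227/108383125
170343122099/4989227962
6306395953890/184709817719

APPEND 34: p_0 = 34·1 + 0 = 34, q_0 = 34·0 + 1 = 1 → 34/1
APPEND 7: p_1 = 7·34 + 1 = 239, q_1 = 7·1 + 0 = 7 → 239/7
APPEND 30: p_2 = 30·239 + 34 = 7204, q_2 = 30·7 + 1 = 211 → 7204/211
APPEND 45: p_3 = 45·7204 + 239 = 324419, q_3 = 45·211 + 7 = 9502 → 324419/9502
APPEND 27: p_4 = 27·324419 + 7204 = 8766517, q_4 = 27·9502 + 211 = 256765 → 8766517/256765
APPEND 14: p_5 = 14·8766517 + 324419 = 123055657, q_5 = 14·256765 + 9502 = 3604212 → 123055657/3604212
APPEND 30: p_6 = 30·123055657 + 8766517 = 3700436227, q_6 = 30·3604212 + 256765 = 108383125 → 3700436227/108383125
APPEND 46: p_7 = 46·3700436227 + 123055657 = 170343122099, q_7 = 46·108383125 + 3604212 = 4989227962 → 170343122099/4989227962
APPEND 37: p_8 = 37·170343122099 + 3700436227 = 6306395953890, q_8 = 37·4989227962 + 108383125 = 184709817719 → 6306395953890/184709817719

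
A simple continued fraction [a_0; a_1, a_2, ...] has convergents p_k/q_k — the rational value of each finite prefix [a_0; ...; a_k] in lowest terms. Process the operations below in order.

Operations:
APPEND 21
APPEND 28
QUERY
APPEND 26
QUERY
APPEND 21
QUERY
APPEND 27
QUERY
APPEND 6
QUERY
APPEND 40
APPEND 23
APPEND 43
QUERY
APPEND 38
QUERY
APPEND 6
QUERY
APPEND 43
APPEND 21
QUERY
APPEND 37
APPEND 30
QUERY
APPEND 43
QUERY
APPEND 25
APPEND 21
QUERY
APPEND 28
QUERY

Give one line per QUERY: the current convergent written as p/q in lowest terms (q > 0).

APPEND 21: p_0 = 21·1 + 0 = 21, q_0 = 21·0 + 1 = 1 → 21/1
APPEND 28: p_1 = 28·21 + 1 = 589, q_1 = 28·1 + 0 = 28 → 589/28
APPEND 26: p_2 = 26·589 + 21 = 15335, q_2 = 26·28 + 1 = 729 → 15335/729
APPEND 21: p_3 = 21·15335 + 589 = 322624, q_3 = 21·729 + 28 = 15337 → 322624/15337
APPEND 27: p_4 = 27·322624 + 15335 = 8726183, q_4 = 27·15337 + 729 = 414828 → 8726183/414828
APPEND 6: p_5 = 6·8726183 + 322624 = 52679722, q_5 = 6·414828 + 15337 = 2504305 → 52679722/2504305
APPEND 40: p_6 = 40·52679722 + 8726183 = 2115915063, q_6 = 40·2504305 + 414828 = 100587028 → 2115915063/100587028
APPEND 23: p_7 = 23·2115915063 + 52679722 = 48718726171, q_7 = 23·100587028 + 2504305 = 2316005949 → 48718726171/2316005949
APPEND 43: p_8 = 43·48718726171 + 2115915063 = 2097021140416, q_8 = 43·2316005949 + 100587028 = 99688842835 → 2097021140416/99688842835
APPEND 38: p_9 = 38·2097021140416 + 48718726171 = 79735522061979, q_9 = 38·99688842835 + 2316005949 = 3790492033679 → 79735522061979/3790492033679
APPEND 6: p_10 = 6·79735522061979 + 2097021140416 = 480510153512290, q_10 = 6·3790492033679 + 99688842835 = 22842641044909 → 480510153512290/22842641044909
APPEND 43: p_11 = 43·480510153512290 + 79735522061979 = 20741672123090449, q_11 = 43·22842641044909 + 3790492033679 = 986024056964766 → 20741672123090449/986024056964766
APPEND 21: p_12 = 21·20741672123090449 + 480510153512290 = 436055624738411719, q_12 = 21·986024056964766 + 22842641044909 = 20729347837304995 → 436055624738411719/20729347837304995
APPEND 37: p_13 = 37·436055624738411719 + 20741672123090449 = 16154799787444324052, q_13 = 37·20729347837304995 + 986024056964766 = 767971894037249581 → 16154799787444324052/767971894037249581
APPEND 30: p_14 = 30·16154799787444324052 + 436055624738411719 = 485080049248068133279, q_14 = 30·767971894037249581 + 20729347837304995 = 23059886168954792425 → 485080049248068133279/23059886168954792425
APPEND 43: p_15 = 43·485080049248068133279 + 16154799787444324052 = 20874596917454374055049, q_15 = 43·23059886168954792425 + 767971894037249581 = 992343077159093323856 → 20874596917454374055049/992343077159093323856
APPEND 25: p_16 = 25·20874596917454374055049 + 485080049248068133279 = 522350002985607419509504, q_16 = 25·992343077159093323856 + 23059886168954792425 = 24831636815146287888825 → 522350002985607419509504/24831636815146287888825
APPEND 21: p_17 = 21·522350002985607419509504 + 20874596917454374055049 = 10990224659615210183754633, q_17 = 21·24831636815146287888825 + 992343077159093323856 = 522456716195231138989181 → 10990224659615210183754633/522456716195231138989181
APPEND 28: p_18 = 28·10990224659615210183754633 + 522350002985607419509504 = 308248640472211492564639228, q_18 = 28·522456716195231138989181 + 24831636815146287888825 = 14653619690281618179585893 → 308248640472211492564639228/14653619690281618179585893

589/28
15335/729
322624/15337
8726183/414828
52679722/2504305
2097021140416/99688842835
79735522061979/3790492033679
480510153512290/22842641044909
436055624738411719/20729347837304995
485080049248068133279/23059886168954792425
20874596917454374055049/992343077159093323856
10990224659615210183754633/522456716195231138989181
308248640472211492564639228/14653619690281618179585893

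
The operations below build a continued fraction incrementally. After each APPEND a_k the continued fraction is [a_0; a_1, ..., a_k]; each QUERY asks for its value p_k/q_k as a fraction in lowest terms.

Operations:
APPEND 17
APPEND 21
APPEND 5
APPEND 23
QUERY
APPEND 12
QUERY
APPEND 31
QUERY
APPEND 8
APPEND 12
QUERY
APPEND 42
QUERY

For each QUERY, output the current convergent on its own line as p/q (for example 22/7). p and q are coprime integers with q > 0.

APPEND 17: p_0 = 17·1 + 0 = 17, q_0 = 17·0 + 1 = 1 → 17/1
APPEND 21: p_1 = 21·17 + 1 = 358, q_1 = 21·1 + 0 = 21 → 358/21
APPEND 5: p_2 = 5·358 + 17 = 1807, q_2 = 5·21 + 1 = 106 → 1807/106
APPEND 23: p_3 = 23·1807 + 358 = 41919, q_3 = 23·106 + 21 = 2459 → 41919/2459
APPEND 12: p_4 = 12·41919 + 1807 = 504835, q_4 = 12·2459 + 106 = 29614 → 504835/29614
APPEND 31: p_5 = 31·504835 + 41919 = 15691804, q_5 = 31·29614 + 2459 = 920493 → 15691804/920493
APPEND 8: p_6 = 8·15691804 + 504835 = 126039267, q_6 = 8·920493 + 29614 = 7393558 → 126039267/7393558
APPEND 12: p_7 = 12·126039267 + 15691804 = 1528163008, q_7 = 12·7393558 + 920493 = 89643189 → 1528163008/89643189
APPEND 42: p_8 = 42·1528163008 + 126039267 = 64308885603, q_8 = 42·89643189 + 7393558 = 3772407496 → 64308885603/3772407496

41919/2459
504835/29614
15691804/920493
1528163008/89643189
64308885603/3772407496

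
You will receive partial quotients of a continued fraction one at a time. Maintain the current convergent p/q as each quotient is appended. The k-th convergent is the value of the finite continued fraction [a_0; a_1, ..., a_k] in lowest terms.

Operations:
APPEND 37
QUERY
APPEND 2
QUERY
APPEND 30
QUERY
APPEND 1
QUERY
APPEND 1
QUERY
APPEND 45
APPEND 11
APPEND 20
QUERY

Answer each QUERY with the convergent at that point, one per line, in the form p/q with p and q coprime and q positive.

APPEND 37: p_0 = 37·1 + 0 = 37, q_0 = 37·0 + 1 = 1 → 37/1
APPEND 2: p_1 = 2·37 + 1 = 75, q_1 = 2·1 + 0 = 2 → 75/2
APPEND 30: p_2 = 30·75 + 37 = 2287, q_2 = 30·2 + 1 = 61 → 2287/61
APPEND 1: p_3 = 1·2287 + 75 = 2362, q_3 = 1·61 + 2 = 63 → 2362/63
APPEND 1: p_4 = 1·2362 + 2287 = 4649, q_4 = 1·63 + 61 = 124 → 4649/124
APPEND 45: p_5 = 45·4649 + 2362 = 211567, q_5 = 45·124 + 63 = 5643 → 211567/5643
APPEND 11: p_6 = 11·211567 + 4649 = 2331886, q_6 = 11·5643 + 124 = 62197 → 2331886/62197
APPEND 20: p_7 = 20·2331886 + 211567 = 46849287, q_7 = 20·62197 + 5643 = 1249583 → 46849287/1249583

37/1
75/2
2287/61
2362/63
4649/124
46849287/1249583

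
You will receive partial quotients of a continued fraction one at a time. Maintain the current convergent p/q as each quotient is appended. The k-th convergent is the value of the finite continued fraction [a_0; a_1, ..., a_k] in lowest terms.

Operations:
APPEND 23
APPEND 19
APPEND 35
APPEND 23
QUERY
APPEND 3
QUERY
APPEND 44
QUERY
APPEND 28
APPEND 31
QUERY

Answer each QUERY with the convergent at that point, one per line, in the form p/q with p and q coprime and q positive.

353557/15337
1076024/46677
47698613/2069125
41483451441/1799516612

APPEND 23: p_0 = 23·1 + 0 = 23, q_0 = 23·0 + 1 = 1 → 23/1
APPEND 19: p_1 = 19·23 + 1 = 438, q_1 = 19·1 + 0 = 19 → 438/19
APPEND 35: p_2 = 35·438 + 23 = 15353, q_2 = 35·19 + 1 = 666 → 15353/666
APPEND 23: p_3 = 23·15353 + 438 = 353557, q_3 = 23·666 + 19 = 15337 → 353557/15337
APPEND 3: p_4 = 3·353557 + 15353 = 1076024, q_4 = 3·15337 + 666 = 46677 → 1076024/46677
APPEND 44: p_5 = 44·1076024 + 353557 = 47698613, q_5 = 44·46677 + 15337 = 2069125 → 47698613/2069125
APPEND 28: p_6 = 28·47698613 + 1076024 = 1336637188, q_6 = 28·2069125 + 46677 = 57982177 → 1336637188/57982177
APPEND 31: p_7 = 31·1336637188 + 47698613 = 41483451441, q_7 = 31·57982177 + 2069125 = 1799516612 → 41483451441/1799516612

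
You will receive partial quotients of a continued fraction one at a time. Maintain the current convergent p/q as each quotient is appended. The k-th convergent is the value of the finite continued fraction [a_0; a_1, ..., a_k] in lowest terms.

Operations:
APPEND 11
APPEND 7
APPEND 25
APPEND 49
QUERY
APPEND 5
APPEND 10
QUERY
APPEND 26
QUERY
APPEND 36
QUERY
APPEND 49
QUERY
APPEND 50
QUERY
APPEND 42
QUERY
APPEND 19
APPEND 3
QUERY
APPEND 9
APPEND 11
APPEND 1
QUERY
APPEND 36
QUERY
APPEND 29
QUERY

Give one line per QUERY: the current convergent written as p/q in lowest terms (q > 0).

APPEND 11: p_0 = 11·1 + 0 = 11, q_0 = 11·0 + 1 = 1 → 11/1
APPEND 7: p_1 = 7·11 + 1 = 78, q_1 = 7·1 + 0 = 7 → 78/7
APPEND 25: p_2 = 25·78 + 11 = 1961, q_2 = 25·7 + 1 = 176 → 1961/176
APPEND 49: p_3 = 49·1961 + 78 = 96167, q_3 = 49·176 + 7 = 8631 → 96167/8631
APPEND 5: p_4 = 5·96167 + 1961 = 482796, q_4 = 5·8631 + 176 = 43331 → 482796/43331
APPEND 10: p_5 = 10·482796 + 96167 = 4924127, q_5 = 10·43331 + 8631 = 441941 → 4924127/441941
APPEND 26: p_6 = 26·4924127 + 482796 = 128510098, q_6 = 26·441941 + 43331 = 11533797 → 128510098/11533797
APPEND 36: p_7 = 36·128510098 + 4924127 = 4631287655, q_7 = 36·11533797 + 441941 = 415658633 → 4631287655/415658633
APPEND 49: p_8 = 49·4631287655 + 128510098 = 227061605193, q_8 = 49·415658633 + 11533797 = 20378806814 → 227061605193/20378806814
APPEND 50: p_9 = 50·227061605193 + 4631287655 = 11357711547305, q_9 = 50·20378806814 + 415658633 = 1019355999333 → 11357711547305/1019355999333
APPEND 42: p_10 = 42·11357711547305 + 227061605193 = 477250946592003, q_10 = 42·1019355999333 + 20378806814 = 42833330778800 → 477250946592003/42833330778800
APPEND 19: p_11 = 19·477250946592003 + 11357711547305 = 9079125696795362, q_11 = 19·42833330778800 + 1019355999333 = 814852640796533 → 9079125696795362/814852640796533
APPEND 3: p_12 = 3·9079125696795362 + 477250946592003 = 27714628036978089, q_12 = 3·814852640796533 + 42833330778800 = 2487391253168399 → 27714628036978089/2487391253168399
APPEND 9: p_13 = 9·27714628036978089 + 9079125696795362 = 258510778029598163, q_13 = 9·2487391253168399 + 814852640796533 = 23201373919312124 → 258510778029598163/23201373919312124
APPEND 11: p_14 = 11·258510778029598163 + 27714628036978089 = 2871333186362557882, q_14 = 11·23201373919312124 + 2487391253168399 = 257702504365601763 → 2871333186362557882/257702504365601763
APPEND 1: p_15 = 1·2871333186362557882 + 258510778029598163 = 3129843964392156045, q_15 = 1·257702504365601763 + 23201373919312124 = 280903878284913887 → 3129843964392156045/280903878284913887
APPEND 36: p_16 = 36·3129843964392156045 + 2871333186362557882 = 115545715904480175502, q_16 = 36·280903878284913887 + 257702504365601763 = 10370242122622501695 → 115545715904480175502/10370242122622501695
APPEND 29: p_17 = 29·115545715904480175502 + 3129843964392156045 = 3353955605194317245603, q_17 = 29·10370242122622501695 + 280903878284913887 = 301017925434337463042 → 3353955605194317245603/301017925434337463042

96167/8631
4924127/441941
128510098/11533797
4631287655/415658633
227061605193/20378806814
11357711547305/1019355999333
477250946592003/42833330778800
27714628036978089/2487391253168399
3129843964392156045/280903878284913887
115545715904480175502/10370242122622501695
3353955605194317245603/301017925434337463042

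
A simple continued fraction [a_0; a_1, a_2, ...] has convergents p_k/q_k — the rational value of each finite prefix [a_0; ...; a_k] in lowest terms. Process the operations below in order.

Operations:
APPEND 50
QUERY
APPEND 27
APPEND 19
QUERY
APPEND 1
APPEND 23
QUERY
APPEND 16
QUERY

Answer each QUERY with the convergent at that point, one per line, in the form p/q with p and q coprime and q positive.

50/1
25719/514
648329/12957
10400334/207853

APPEND 50: p_0 = 50·1 + 0 = 50, q_0 = 50·0 + 1 = 1 → 50/1
APPEND 27: p_1 = 27·50 + 1 = 1351, q_1 = 27·1 + 0 = 27 → 1351/27
APPEND 19: p_2 = 19·1351 + 50 = 25719, q_2 = 19·27 + 1 = 514 → 25719/514
APPEND 1: p_3 = 1·25719 + 1351 = 27070, q_3 = 1·514 + 27 = 541 → 27070/541
APPEND 23: p_4 = 23·27070 + 25719 = 648329, q_4 = 23·541 + 514 = 12957 → 648329/12957
APPEND 16: p_5 = 16·648329 + 27070 = 10400334, q_5 = 16·12957 + 541 = 207853 → 10400334/207853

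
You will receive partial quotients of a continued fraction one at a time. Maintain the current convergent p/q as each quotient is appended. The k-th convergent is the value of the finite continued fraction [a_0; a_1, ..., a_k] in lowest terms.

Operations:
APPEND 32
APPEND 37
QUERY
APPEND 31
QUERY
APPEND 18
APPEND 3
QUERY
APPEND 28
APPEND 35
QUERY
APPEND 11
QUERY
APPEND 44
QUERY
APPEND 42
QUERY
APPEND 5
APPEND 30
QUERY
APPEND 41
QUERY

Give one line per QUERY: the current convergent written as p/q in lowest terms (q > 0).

1185/37
36767/1148
2025740/63251
2010455625/62773766
22172395586/692303155
977595861409/30524112586
41081198574764/1282705031767
6232588860631634/194604183174397
255742526874632223/7985215559421698

APPEND 32: p_0 = 32·1 + 0 = 32, q_0 = 32·0 + 1 = 1 → 32/1
APPEND 37: p_1 = 37·32 + 1 = 1185, q_1 = 37·1 + 0 = 37 → 1185/37
APPEND 31: p_2 = 31·1185 + 32 = 36767, q_2 = 31·37 + 1 = 1148 → 36767/1148
APPEND 18: p_3 = 18·36767 + 1185 = 662991, q_3 = 18·1148 + 37 = 20701 → 662991/20701
APPEND 3: p_4 = 3·662991 + 36767 = 2025740, q_4 = 3·20701 + 1148 = 63251 → 2025740/63251
APPEND 28: p_5 = 28·2025740 + 662991 = 57383711, q_5 = 28·63251 + 20701 = 1791729 → 57383711/1791729
APPEND 35: p_6 = 35·57383711 + 2025740 = 2010455625, q_6 = 35·1791729 + 63251 = 62773766 → 2010455625/62773766
APPEND 11: p_7 = 11·2010455625 + 57383711 = 22172395586, q_7 = 11·62773766 + 1791729 = 692303155 → 22172395586/692303155
APPEND 44: p_8 = 44·22172395586 + 2010455625 = 977595861409, q_8 = 44·692303155 + 62773766 = 30524112586 → 977595861409/30524112586
APPEND 42: p_9 = 42·977595861409 + 22172395586 = 41081198574764, q_9 = 42·30524112586 + 692303155 = 1282705031767 → 41081198574764/1282705031767
APPEND 5: p_10 = 5·41081198574764 + 977595861409 = 206383588735229, q_10 = 5·1282705031767 + 30524112586 = 6444049271421 → 206383588735229/6444049271421
APPEND 30: p_11 = 30·206383588735229 + 41081198574764 = 6232588860631634, q_11 = 30·6444049271421 + 1282705031767 = 194604183174397 → 6232588860631634/194604183174397
APPEND 41: p_12 = 41·6232588860631634 + 206383588735229 = 255742526874632223, q_12 = 41·194604183174397 + 6444049271421 = 7985215559421698 → 255742526874632223/7985215559421698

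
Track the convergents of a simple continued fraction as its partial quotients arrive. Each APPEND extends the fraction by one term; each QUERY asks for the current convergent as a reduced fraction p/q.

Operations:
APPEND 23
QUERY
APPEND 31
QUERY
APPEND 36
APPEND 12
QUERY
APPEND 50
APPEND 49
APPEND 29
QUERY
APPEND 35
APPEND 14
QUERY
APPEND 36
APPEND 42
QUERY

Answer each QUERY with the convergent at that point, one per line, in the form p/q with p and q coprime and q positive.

23/1
714/31
309438/13435
22046599296/957206489
10835515958590/470450160951
16426576053424552/713199572382249

APPEND 23: p_0 = 23·1 + 0 = 23, q_0 = 23·0 + 1 = 1 → 23/1
APPEND 31: p_1 = 31·23 + 1 = 714, q_1 = 31·1 + 0 = 31 → 714/31
APPEND 36: p_2 = 36·714 + 23 = 25727, q_2 = 36·31 + 1 = 1117 → 25727/1117
APPEND 12: p_3 = 12·25727 + 714 = 309438, q_3 = 12·1117 + 31 = 13435 → 309438/13435
APPEND 50: p_4 = 50·309438 + 25727 = 15497627, q_4 = 50·13435 + 1117 = 672867 → 15497627/672867
APPEND 49: p_5 = 49·15497627 + 309438 = 759693161, q_5 = 49·672867 + 13435 = 32983918 → 759693161/32983918
APPEND 29: p_6 = 29·759693161 + 15497627 = 22046599296, q_6 = 29·32983918 + 672867 = 957206489 → 22046599296/957206489
APPEND 35: p_7 = 35·22046599296 + 759693161 = 772390668521, q_7 = 35·957206489 + 32983918 = 33535211033 → 772390668521/33535211033
APPEND 14: p_8 = 14·772390668521 + 22046599296 = 10835515958590, q_8 = 14·33535211033 + 957206489 = 470450160951 → 10835515958590/470450160951
APPEND 36: p_9 = 36·10835515958590 + 772390668521 = 390850965177761, q_9 = 36·470450160951 + 33535211033 = 16969741005269 → 390850965177761/16969741005269
APPEND 42: p_10 = 42·390850965177761 + 10835515958590 = 16426576053424552, q_10 = 42·16969741005269 + 470450160951 = 713199572382249 → 16426576053424552/713199572382249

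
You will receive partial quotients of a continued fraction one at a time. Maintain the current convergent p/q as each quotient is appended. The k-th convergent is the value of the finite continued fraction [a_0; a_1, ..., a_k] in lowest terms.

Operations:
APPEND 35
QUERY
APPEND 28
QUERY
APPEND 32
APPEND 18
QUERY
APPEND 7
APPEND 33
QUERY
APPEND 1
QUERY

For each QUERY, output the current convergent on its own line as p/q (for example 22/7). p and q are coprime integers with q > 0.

APPEND 35: p_0 = 35·1 + 0 = 35, q_0 = 35·0 + 1 = 1 → 35/1
APPEND 28: p_1 = 28·35 + 1 = 981, q_1 = 28·1 + 0 = 28 → 981/28
APPEND 32: p_2 = 32·981 + 35 = 31427, q_2 = 32·28 + 1 = 897 → 31427/897
APPEND 18: p_3 = 18·31427 + 981 = 566667, q_3 = 18·897 + 28 = 16174 → 566667/16174
APPEND 7: p_4 = 7·566667 + 31427 = 3998096, q_4 = 7·16174 + 897 = 114115 → 3998096/114115
APPEND 33: p_5 = 33·3998096 + 566667 = 132503835, q_5 = 33·114115 + 16174 = 3781969 → 132503835/3781969
APPEND 1: p_6 = 1·132503835 + 3998096 = 136501931, q_6 = 1·3781969 + 114115 = 3896084 → 136501931/3896084

35/1
981/28
566667/16174
132503835/3781969
136501931/3896084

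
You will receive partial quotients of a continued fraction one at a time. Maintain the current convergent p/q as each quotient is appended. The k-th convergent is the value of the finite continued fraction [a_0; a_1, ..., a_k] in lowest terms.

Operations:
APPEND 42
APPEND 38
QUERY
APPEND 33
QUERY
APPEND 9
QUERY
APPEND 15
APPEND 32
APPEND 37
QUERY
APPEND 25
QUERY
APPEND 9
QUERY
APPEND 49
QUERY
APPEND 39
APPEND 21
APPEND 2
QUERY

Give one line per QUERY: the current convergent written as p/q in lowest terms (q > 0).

1597/38
52743/1255
476284/11333
8546071063/203350571
213882556955/5089255608
1933489083658/46006651043
94954847656197/2259415156715
159512329245352057/3795536334119334

APPEND 42: p_0 = 42·1 + 0 = 42, q_0 = 42·0 + 1 = 1 → 42/1
APPEND 38: p_1 = 38·42 + 1 = 1597, q_1 = 38·1 + 0 = 38 → 1597/38
APPEND 33: p_2 = 33·1597 + 42 = 52743, q_2 = 33·38 + 1 = 1255 → 52743/1255
APPEND 9: p_3 = 9·52743 + 1597 = 476284, q_3 = 9·1255 + 38 = 11333 → 476284/11333
APPEND 15: p_4 = 15·476284 + 52743 = 7197003, q_4 = 15·11333 + 1255 = 171250 → 7197003/171250
APPEND 32: p_5 = 32·7197003 + 476284 = 230780380, q_5 = 32·171250 + 11333 = 5491333 → 230780380/5491333
APPEND 37: p_6 = 37·230780380 + 7197003 = 8546071063, q_6 = 37·5491333 + 171250 = 203350571 → 8546071063/203350571
APPEND 25: p_7 = 25·8546071063 + 230780380 = 213882556955, q_7 = 25·203350571 + 5491333 = 5089255608 → 213882556955/5089255608
APPEND 9: p_8 = 9·213882556955 + 8546071063 = 1933489083658, q_8 = 9·5089255608 + 203350571 = 46006651043 → 1933489083658/46006651043
APPEND 49: p_9 = 49·1933489083658 + 213882556955 = 94954847656197, q_9 = 49·46006651043 + 5089255608 = 2259415156715 → 94954847656197/2259415156715
APPEND 39: p_10 = 39·94954847656197 + 1933489083658 = 3705172547675341, q_10 = 39·2259415156715 + 46006651043 = 88163197762928 → 3705172547675341/88163197762928
APPEND 21: p_11 = 21·3705172547675341 + 94954847656197 = 77903578348838358, q_11 = 21·88163197762928 + 2259415156715 = 1853686568178203 → 77903578348838358/1853686568178203
APPEND 2: p_12 = 2·77903578348838358 + 3705172547675341 = 159512329245352057, q_12 = 2·1853686568178203 + 88163197762928 = 3795536334119334 → 159512329245352057/3795536334119334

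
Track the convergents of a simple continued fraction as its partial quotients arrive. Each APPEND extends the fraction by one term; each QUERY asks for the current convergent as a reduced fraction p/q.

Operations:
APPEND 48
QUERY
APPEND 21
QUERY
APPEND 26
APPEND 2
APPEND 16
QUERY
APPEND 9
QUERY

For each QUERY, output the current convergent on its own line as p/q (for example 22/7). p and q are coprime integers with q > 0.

48/1
1009/21
883450/18387
8004623/166598

APPEND 48: p_0 = 48·1 + 0 = 48, q_0 = 48·0 + 1 = 1 → 48/1
APPEND 21: p_1 = 21·48 + 1 = 1009, q_1 = 21·1 + 0 = 21 → 1009/21
APPEND 26: p_2 = 26·1009 + 48 = 26282, q_2 = 26·21 + 1 = 547 → 26282/547
APPEND 2: p_3 = 2·26282 + 1009 = 53573, q_3 = 2·547 + 21 = 1115 → 53573/1115
APPEND 16: p_4 = 16·53573 + 26282 = 883450, q_4 = 16·1115 + 547 = 18387 → 883450/18387
APPEND 9: p_5 = 9·883450 + 53573 = 8004623, q_5 = 9·18387 + 1115 = 166598 → 8004623/166598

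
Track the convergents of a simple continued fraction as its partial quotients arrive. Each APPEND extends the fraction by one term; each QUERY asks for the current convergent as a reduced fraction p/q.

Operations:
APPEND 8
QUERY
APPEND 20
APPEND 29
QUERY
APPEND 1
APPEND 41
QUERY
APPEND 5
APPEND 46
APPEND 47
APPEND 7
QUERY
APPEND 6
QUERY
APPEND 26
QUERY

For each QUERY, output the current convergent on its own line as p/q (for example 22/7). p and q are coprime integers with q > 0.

APPEND 8: p_0 = 8·1 + 0 = 8, q_0 = 8·0 + 1 = 1 → 8/1
APPEND 20: p_1 = 20·8 + 1 = 161, q_1 = 20·1 + 0 = 20 → 161/20
APPEND 29: p_2 = 29·161 + 8 = 4677, q_2 = 29·20 + 1 = 581 → 4677/581
APPEND 1: p_3 = 1·4677 + 161 = 4838, q_3 = 1·581 + 20 = 601 → 4838/601
APPEND 41: p_4 = 41·4838 + 4677 = 203035, q_4 = 41·601 + 581 = 25222 → 203035/25222
APPEND 5: p_5 = 5·203035 + 4838 = 1020013, q_5 = 5·25222 + 601 = 126711 → 1020013/126711
APPEND 46: p_6 = 46·1020013 + 203035 = 47123633, q_6 = 46·126711 + 25222 = 5853928 → 47123633/5853928
APPEND 47: p_7 = 47·47123633 + 1020013 = 2215830764, q_7 = 47·5853928 + 126711 = 275261327 → 2215830764/275261327
APPEND 7: p_8 = 7·2215830764 + 47123633 = 15557938981, q_8 = 7·275261327 + 5853928 = 1932683217 → 15557938981/1932683217
APPEND 6: p_9 = 6·15557938981 + 2215830764 = 95563464650, q_9 = 6·1932683217 + 275261327 = 11871360629 → 95563464650/11871360629
APPEND 26: p_10 = 26·95563464650 + 15557938981 = 2500208019881, q_10 = 26·11871360629 + 1932683217 = 310588059571 → 2500208019881/310588059571

8/1
4677/581
203035/25222
15557938981/1932683217
95563464650/11871360629
2500208019881/310588059571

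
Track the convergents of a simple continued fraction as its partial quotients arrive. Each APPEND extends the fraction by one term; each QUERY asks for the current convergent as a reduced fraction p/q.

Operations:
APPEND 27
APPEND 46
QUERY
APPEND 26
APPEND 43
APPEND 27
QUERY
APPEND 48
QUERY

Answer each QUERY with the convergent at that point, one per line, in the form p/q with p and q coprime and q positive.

APPEND 27: p_0 = 27·1 + 0 = 27, q_0 = 27·0 + 1 = 1 → 27/1
APPEND 46: p_1 = 46·27 + 1 = 1243, q_1 = 46·1 + 0 = 46 → 1243/46
APPEND 26: p_2 = 26·1243 + 27 = 32345, q_2 = 26·46 + 1 = 1197 → 32345/1197
APPEND 43: p_3 = 43·32345 + 1243 = 1392078, q_3 = 43·1197 + 46 = 51517 → 1392078/51517
APPEND 27: p_4 = 27·1392078 + 32345 = 37618451, q_4 = 27·51517 + 1197 = 1392156 → 37618451/1392156
APPEND 48: p_5 = 48·37618451 + 1392078 = 1807077726, q_5 = 48·1392156 + 51517 = 66875005 → 1807077726/66875005

1243/46
37618451/1392156
1807077726/66875005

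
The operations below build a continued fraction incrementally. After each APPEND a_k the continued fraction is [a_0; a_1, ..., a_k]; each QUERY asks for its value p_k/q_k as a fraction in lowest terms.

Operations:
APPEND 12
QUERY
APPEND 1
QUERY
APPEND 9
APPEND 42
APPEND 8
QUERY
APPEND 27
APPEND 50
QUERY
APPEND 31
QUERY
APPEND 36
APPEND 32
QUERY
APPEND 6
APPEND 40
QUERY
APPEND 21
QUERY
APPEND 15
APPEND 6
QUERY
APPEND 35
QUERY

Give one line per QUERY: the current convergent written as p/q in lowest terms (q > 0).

APPEND 12: p_0 = 12·1 + 0 = 12, q_0 = 12·0 + 1 = 1 → 12/1
APPEND 1: p_1 = 1·12 + 1 = 13, q_1 = 1·1 + 0 = 1 → 13/1
APPEND 9: p_2 = 9·13 + 12 = 129, q_2 = 9·1 + 1 = 10 → 129/10
APPEND 42: p_3 = 42·129 + 13 = 5431, q_3 = 42·10 + 1 = 421 → 5431/421
APPEND 8: p_4 = 8·5431 + 129 = 43577, q_4 = 8·421 + 10 = 3378 → 43577/3378
APPEND 27: p_5 = 27·43577 + 5431 = 1182010, q_5 = 27·3378 + 421 = 91627 → 1182010/91627
APPEND 50: p_6 = 50·1182010 + 43577 = 59144077, q_6 = 50·91627 + 3378 = 4584728 → 59144077/4584728
APPEND 31: p_7 = 31·59144077 + 1182010 = 1834648397, q_7 = 31·4584728 + 91627 = 142218195 → 1834648397/142218195
APPEND 36: p_8 = 36·1834648397 + 59144077 = 66106486369, q_8 = 36·142218195 + 4584728 = 5124439748 → 66106486369/5124439748
APPEND 32: p_9 = 32·66106486369 + 1834648397 = 2117242212205, q_9 = 32·5124439748 + 142218195 = 164124290131 → 2117242212205/164124290131
APPEND 6: p_10 = 6·2117242212205 + 66106486369 = 12769559759599, q_10 = 6·164124290131 + 5124439748 = 989870180534 → 12769559759599/989870180534
APPEND 40: p_11 = 40·12769559759599 + 2117242212205 = 512899632596165, q_11 = 40·989870180534 + 164124290131 = 39758931511491 → 512899632596165/39758931511491
APPEND 21: p_12 = 21·512899632596165 + 12769559759599 = 10783661844279064, q_12 = 21·39758931511491 + 989870180534 = 835927431921845 → 10783661844279064/835927431921845
APPEND 15: p_13 = 15·10783661844279064 + 512899632596165 = 162267827296782125, q_13 = 15·835927431921845 + 39758931511491 = 12578670410339166 → 162267827296782125/12578670410339166
APPEND 6: p_14 = 6·162267827296782125 + 10783661844279064 = 984390625624971814, q_14 = 6·12578670410339166 + 835927431921845 = 76307949893956841 → 984390625624971814/76307949893956841
APPEND 35: p_15 = 35·984390625624971814 + 162267827296782125 = 34615939724170795615, q_15 = 35·76307949893956841 + 12578670410339166 = 2683356916698828601 → 34615939724170795615/2683356916698828601

12/1
13/1
43577/3378
59144077/4584728
1834648397/142218195
2117242212205/164124290131
512899632596165/39758931511491
10783661844279064/835927431921845
984390625624971814/76307949893956841
34615939724170795615/2683356916698828601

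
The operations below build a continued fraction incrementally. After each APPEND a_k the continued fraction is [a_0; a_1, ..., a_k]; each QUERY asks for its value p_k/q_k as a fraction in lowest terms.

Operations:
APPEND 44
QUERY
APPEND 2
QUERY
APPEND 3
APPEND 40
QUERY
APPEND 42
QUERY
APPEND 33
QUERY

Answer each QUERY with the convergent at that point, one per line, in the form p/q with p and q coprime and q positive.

44/1
89/2
12529/282
526529/11851
17387986/391365

APPEND 44: p_0 = 44·1 + 0 = 44, q_0 = 44·0 + 1 = 1 → 44/1
APPEND 2: p_1 = 2·44 + 1 = 89, q_1 = 2·1 + 0 = 2 → 89/2
APPEND 3: p_2 = 3·89 + 44 = 311, q_2 = 3·2 + 1 = 7 → 311/7
APPEND 40: p_3 = 40·311 + 89 = 12529, q_3 = 40·7 + 2 = 282 → 12529/282
APPEND 42: p_4 = 42·12529 + 311 = 526529, q_4 = 42·282 + 7 = 11851 → 526529/11851
APPEND 33: p_5 = 33·526529 + 12529 = 17387986, q_5 = 33·11851 + 282 = 391365 → 17387986/391365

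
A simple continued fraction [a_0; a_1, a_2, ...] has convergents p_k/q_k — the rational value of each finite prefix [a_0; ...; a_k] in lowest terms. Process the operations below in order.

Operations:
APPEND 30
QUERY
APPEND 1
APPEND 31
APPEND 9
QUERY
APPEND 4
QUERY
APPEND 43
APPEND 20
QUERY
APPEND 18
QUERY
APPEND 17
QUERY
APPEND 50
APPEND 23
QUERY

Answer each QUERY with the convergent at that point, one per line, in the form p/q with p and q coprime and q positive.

30/1
8950/289
36791/1188
31856051/1028648
574999881/18567037
9806854028/316668277
11300913983491/364912228678

APPEND 30: p_0 = 30·1 + 0 = 30, q_0 = 30·0 + 1 = 1 → 30/1
APPEND 1: p_1 = 1·30 + 1 = 31, q_1 = 1·1 + 0 = 1 → 31/1
APPEND 31: p_2 = 31·31 + 30 = 991, q_2 = 31·1 + 1 = 32 → 991/32
APPEND 9: p_3 = 9·991 + 31 = 8950, q_3 = 9·32 + 1 = 289 → 8950/289
APPEND 4: p_4 = 4·8950 + 991 = 36791, q_4 = 4·289 + 32 = 1188 → 36791/1188
APPEND 43: p_5 = 43·36791 + 8950 = 1590963, q_5 = 43·1188 + 289 = 51373 → 1590963/51373
APPEND 20: p_6 = 20·1590963 + 36791 = 31856051, q_6 = 20·51373 + 1188 = 1028648 → 31856051/1028648
APPEND 18: p_7 = 18·31856051 + 1590963 = 574999881, q_7 = 18·1028648 + 51373 = 18567037 → 574999881/18567037
APPEND 17: p_8 = 17·574999881 + 31856051 = 9806854028, q_8 = 17·18567037 + 1028648 = 316668277 → 9806854028/316668277
APPEND 50: p_9 = 50·9806854028 + 574999881 = 490917701281, q_9 = 50·316668277 + 18567037 = 15851980887 → 490917701281/15851980887
APPEND 23: p_10 = 23·490917701281 + 9806854028 = 11300913983491, q_10 = 23·15851980887 + 316668277 = 364912228678 → 11300913983491/364912228678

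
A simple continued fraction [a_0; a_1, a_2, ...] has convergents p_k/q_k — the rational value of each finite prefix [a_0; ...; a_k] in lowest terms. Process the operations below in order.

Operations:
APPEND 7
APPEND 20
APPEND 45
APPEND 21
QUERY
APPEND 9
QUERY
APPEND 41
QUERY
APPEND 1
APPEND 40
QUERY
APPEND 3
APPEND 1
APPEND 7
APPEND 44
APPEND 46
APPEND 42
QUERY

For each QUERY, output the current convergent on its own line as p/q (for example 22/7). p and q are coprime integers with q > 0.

APPEND 7: p_0 = 7·1 + 0 = 7, q_0 = 7·0 + 1 = 1 → 7/1
APPEND 20: p_1 = 20·7 + 1 = 141, q_1 = 20·1 + 0 = 20 → 141/20
APPEND 45: p_2 = 45·141 + 7 = 6352, q_2 = 45·20 + 1 = 901 → 6352/901
APPEND 21: p_3 = 21·6352 + 141 = 133533, q_3 = 21·901 + 20 = 18941 → 133533/18941
APPEND 9: p_4 = 9·133533 + 6352 = 1208149, q_4 = 9·18941 + 901 = 171370 → 1208149/171370
APPEND 41: p_5 = 41·1208149 + 133533 = 49667642, q_5 = 41·171370 + 18941 = 7045111 → 49667642/7045111
APPEND 1: p_6 = 1·49667642 + 1208149 = 50875791, q_6 = 1·7045111 + 171370 = 7216481 → 50875791/7216481
APPEND 40: p_7 = 40·50875791 + 49667642 = 2084699282, q_7 = 40·7216481 + 7045111 = 295704351 → 2084699282/295704351
APPEND 3: p_8 = 3·2084699282 + 50875791 = 6304973637, q_8 = 3·295704351 + 7216481 = 894329534 → 6304973637/894329534
APPEND 1: p_9 = 1·6304973637 + 2084699282 = 8389672919, q_9 = 1·894329534 + 295704351 = 1190033885 → 8389672919/1190033885
APPEND 7: p_10 = 7·8389672919 + 6304973637 = 65032684070, q_10 = 7·1190033885 + 894329534 = 9224566729 → 65032684070/9224566729
APPEND 44: p_11 = 44·65032684070 + 8389672919 = 2869827771999, q_11 = 44·9224566729 + 1190033885 = 407070969961 → 2869827771999/407070969961
APPEND 46: p_12 = 46·2869827771999 + 65032684070 = 132077110196024, q_12 = 46·407070969961 + 9224566729 = 18734489184935 → 132077110196024/18734489184935
APPEND 42: p_13 = 42·132077110196024 + 2869827771999 = 5550108456005007, q_13 = 42·18734489184935 + 407070969961 = 787255616737231 → 5550108456005007/787255616737231

133533/18941
1208149/171370
49667642/7045111
2084699282/295704351
5550108456005007/787255616737231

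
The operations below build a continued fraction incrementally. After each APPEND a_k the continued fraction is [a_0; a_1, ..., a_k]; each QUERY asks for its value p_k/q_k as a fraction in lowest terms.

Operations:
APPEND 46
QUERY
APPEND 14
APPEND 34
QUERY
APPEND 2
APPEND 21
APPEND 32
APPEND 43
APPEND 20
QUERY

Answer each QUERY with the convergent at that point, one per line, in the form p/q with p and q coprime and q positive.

APPEND 46: p_0 = 46·1 + 0 = 46, q_0 = 46·0 + 1 = 1 → 46/1
APPEND 14: p_1 = 14·46 + 1 = 645, q_1 = 14·1 + 0 = 14 → 645/14
APPEND 34: p_2 = 34·645 + 46 = 21976, q_2 = 34·14 + 1 = 477 → 21976/477
APPEND 2: p_3 = 2·21976 + 645 = 44597, q_3 = 2·477 + 14 = 968 → 44597/968
APPEND 21: p_4 = 21·44597 + 21976 = 958513, q_4 = 21·968 + 477 = 20805 → 958513/20805
APPEND 32: p_5 = 32·958513 + 44597 = 30717013, q_5 = 32·20805 + 968 = 666728 → 30717013/666728
APPEND 43: p_6 = 43·30717013 + 958513 = 1321790072, q_6 = 43·666728 + 20805 = 28690109 → 1321790072/28690109
APPEND 20: p_7 = 20·1321790072 + 30717013 = 26466518453, q_7 = 20·28690109 + 666728 = 574468908 → 26466518453/574468908

46/1
21976/477
26466518453/574468908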